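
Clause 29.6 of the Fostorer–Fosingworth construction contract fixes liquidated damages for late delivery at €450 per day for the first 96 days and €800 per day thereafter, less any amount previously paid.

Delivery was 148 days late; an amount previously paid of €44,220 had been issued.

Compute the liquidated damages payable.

€40,580

First 96 days: 96 × €450 = €43,200
Remaining days: (148 − 96) × €800 = €41,600
Accrued per-day damages: €43,200 + €41,600 = €84,800
Less amount previously paid: €84,800 − €44,220 = €40,580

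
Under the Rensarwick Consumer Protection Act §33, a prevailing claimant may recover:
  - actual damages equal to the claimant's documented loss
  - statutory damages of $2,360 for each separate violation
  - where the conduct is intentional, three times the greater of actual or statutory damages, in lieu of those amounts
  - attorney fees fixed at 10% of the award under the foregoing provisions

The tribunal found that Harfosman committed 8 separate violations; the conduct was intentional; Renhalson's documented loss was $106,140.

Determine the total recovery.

Statutory damages: 8 × $2,360 = $18,880
Greater of actual damages ($106,140) or statutory damages ($18,880): $106,140
Trebled: 3 × $106,140 = $318,420
Attorney fees: 10% of $318,420 = $31,842
Total recovery: $318,420 + $31,842 = $350,262

Total recovery: $350,262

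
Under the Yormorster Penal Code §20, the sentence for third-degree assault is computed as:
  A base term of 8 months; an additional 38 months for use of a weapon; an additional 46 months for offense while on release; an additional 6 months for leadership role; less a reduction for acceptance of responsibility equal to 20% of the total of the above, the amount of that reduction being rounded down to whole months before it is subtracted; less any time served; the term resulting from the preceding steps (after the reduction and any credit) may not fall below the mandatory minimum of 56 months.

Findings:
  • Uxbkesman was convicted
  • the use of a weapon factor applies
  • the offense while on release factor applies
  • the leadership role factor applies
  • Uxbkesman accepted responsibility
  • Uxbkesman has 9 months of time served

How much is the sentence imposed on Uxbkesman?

70 months

Use of a weapon enhancement: +38 months
Offense while on release enhancement: +46 months
Leadership role enhancement: +6 months
Adjusted term: 8 months + 38 months + 46 months + 6 months = 98 months
Acceptance of responsibility reduction: 20% of 98 months = 19 months (rounded down)
After reduction: 98 − 19 = 79 months
Less time served: 79 months − 9 months = 70 months
Minimum 56 months: 70 months meets the minimum, no increase.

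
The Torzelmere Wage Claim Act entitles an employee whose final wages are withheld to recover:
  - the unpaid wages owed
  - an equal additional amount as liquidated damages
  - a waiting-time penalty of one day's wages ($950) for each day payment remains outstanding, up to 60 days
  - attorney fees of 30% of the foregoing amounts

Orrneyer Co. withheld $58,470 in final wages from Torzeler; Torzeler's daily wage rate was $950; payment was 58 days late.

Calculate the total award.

$223,652

Liquidated damages (equal amount): $58,470
Penalty days: min(58, 60) = 58
Waiting-time penalty: 58 × $950 = $55,100
Subtotal: $58,470 + $58,470 + $55,100 = $172,040
Attorney fees: 30% of $172,040 = $51,612
Total award: $172,040 + $51,612 = $223,652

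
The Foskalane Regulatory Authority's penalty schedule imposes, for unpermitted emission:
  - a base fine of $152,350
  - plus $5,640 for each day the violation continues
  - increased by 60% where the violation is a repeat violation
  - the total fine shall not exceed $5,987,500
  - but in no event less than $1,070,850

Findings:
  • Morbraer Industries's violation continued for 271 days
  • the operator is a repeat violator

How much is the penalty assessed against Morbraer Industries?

Per-day component: 271 × $5,640 = $1,528,440
Base plus per-day: $152,350 + $1,528,440 = $1,680,790
Enhancement: 60% of $1,680,790 = $1,008,474
Enhanced fine: $1,680,790 + $1,008,474 = $2,689,264
Cap at $5,987,500: $2,689,264 is within the cap, no reduction.
Minimum $1,070,850: $2,689,264 meets the minimum, no increase.

Civil penalty: $2,689,264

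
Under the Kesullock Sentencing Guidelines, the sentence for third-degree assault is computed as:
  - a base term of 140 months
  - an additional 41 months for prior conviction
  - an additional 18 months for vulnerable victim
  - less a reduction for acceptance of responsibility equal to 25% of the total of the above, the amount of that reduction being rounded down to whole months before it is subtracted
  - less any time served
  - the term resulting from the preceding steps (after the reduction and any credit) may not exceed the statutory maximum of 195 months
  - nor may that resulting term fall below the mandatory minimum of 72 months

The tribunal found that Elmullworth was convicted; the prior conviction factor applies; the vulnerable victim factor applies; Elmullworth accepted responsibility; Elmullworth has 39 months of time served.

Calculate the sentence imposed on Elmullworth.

111 months

Prior conviction enhancement: +41 months
Vulnerable victim enhancement: +18 months
Adjusted term: 140 months + 41 months + 18 months = 199 months
Acceptance of responsibility reduction: 25% of 199 months = 49 months (rounded down)
After reduction: 199 − 49 = 150 months
Less time served: 150 months − 39 months = 111 months
Cap at 195 months: 111 months is within the cap, no reduction.
Minimum 72 months: 111 months meets the minimum, no increase.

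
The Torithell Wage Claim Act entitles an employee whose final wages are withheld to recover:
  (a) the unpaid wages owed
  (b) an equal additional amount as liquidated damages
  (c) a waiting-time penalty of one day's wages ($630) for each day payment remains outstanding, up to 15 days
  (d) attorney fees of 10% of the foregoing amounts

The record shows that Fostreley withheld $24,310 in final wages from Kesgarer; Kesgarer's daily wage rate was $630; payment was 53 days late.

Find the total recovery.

Liquidated damages (equal amount): $24,310
Penalty days: min(53, 15) = 15
Waiting-time penalty: 15 × $630 = $9,450
Subtotal: $24,310 + $24,310 + $9,450 = $58,070
Attorney fees: 10% of $58,070 = $5,807
Total award: $58,070 + $5,807 = $63,877

$63,877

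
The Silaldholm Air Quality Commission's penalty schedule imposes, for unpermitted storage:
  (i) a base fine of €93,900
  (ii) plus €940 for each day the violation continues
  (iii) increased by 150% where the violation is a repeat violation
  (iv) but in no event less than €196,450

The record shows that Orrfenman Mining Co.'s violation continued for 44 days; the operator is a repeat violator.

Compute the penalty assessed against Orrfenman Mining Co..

Per-day component: 44 × €940 = €41,360
Base plus per-day: €93,900 + €41,360 = €135,260
Enhancement: 150% of €135,260 = €202,890
Enhanced fine: €135,260 + €202,890 = €338,150
Minimum €196,450: €338,150 meets the minimum, no increase.

€338,150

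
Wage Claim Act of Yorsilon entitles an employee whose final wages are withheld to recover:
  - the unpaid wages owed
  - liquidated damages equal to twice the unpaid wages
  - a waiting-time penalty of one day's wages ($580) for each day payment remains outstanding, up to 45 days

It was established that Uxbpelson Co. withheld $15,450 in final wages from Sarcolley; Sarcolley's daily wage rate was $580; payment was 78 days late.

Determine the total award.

Doubled: 2 × $15,450 = $30,900
Penalty days: min(78, 45) = 45
Waiting-time penalty: 45 × $580 = $26,100
Total award: $15,450 + $30,900 + $26,100 = $72,450

$72,450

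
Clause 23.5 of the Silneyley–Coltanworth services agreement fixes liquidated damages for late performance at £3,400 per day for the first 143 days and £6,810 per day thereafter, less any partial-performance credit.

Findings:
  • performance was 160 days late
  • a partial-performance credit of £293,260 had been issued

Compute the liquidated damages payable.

First 143 days: 143 × £3,400 = £486,200
Remaining days: (160 − 143) × £6,810 = £115,770
Accrued per-day damages: £486,200 + £115,770 = £601,970
Less partial-performance credit: £601,970 − £293,260 = £308,710

£308,710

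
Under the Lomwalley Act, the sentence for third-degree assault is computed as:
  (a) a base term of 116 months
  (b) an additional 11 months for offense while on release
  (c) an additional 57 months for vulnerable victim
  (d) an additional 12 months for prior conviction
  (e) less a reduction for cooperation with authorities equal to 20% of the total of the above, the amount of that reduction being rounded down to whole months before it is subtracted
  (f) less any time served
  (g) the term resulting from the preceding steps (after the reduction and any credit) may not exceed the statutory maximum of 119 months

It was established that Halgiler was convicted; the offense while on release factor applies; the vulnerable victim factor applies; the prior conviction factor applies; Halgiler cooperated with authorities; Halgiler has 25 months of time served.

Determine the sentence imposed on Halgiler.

Offense while on release enhancement: +11 months
Vulnerable victim enhancement: +57 months
Prior conviction enhancement: +12 months
Adjusted term: 116 months + 11 months + 57 months + 12 months = 196 months
Cooperation with authorities reduction: 20% of 196 months = 39 months (rounded down)
After reduction: 196 − 39 = 157 months
Less time served: 157 months − 25 months = 132 months
Cap at 119 months: 132 months exceeds the cap → 119 months

Sentence: 119 months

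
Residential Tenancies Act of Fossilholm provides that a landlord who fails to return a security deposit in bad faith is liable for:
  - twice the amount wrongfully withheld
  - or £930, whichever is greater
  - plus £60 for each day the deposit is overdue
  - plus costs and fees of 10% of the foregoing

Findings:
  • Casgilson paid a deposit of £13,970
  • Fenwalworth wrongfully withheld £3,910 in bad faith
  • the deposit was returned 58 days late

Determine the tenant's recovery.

£12,430

Doubled: 2 × £3,910 = £7,820
Minimum £930: £7,820 meets the minimum, no increase.
Late-return penalty: 58 × £60 = £3,480
Damages plus late penalty: £7,820 + £3,480 = £11,300
Costs and fees: 10% of £11,300 = £1,130
Total recovery: £11,300 + £1,130 = £12,430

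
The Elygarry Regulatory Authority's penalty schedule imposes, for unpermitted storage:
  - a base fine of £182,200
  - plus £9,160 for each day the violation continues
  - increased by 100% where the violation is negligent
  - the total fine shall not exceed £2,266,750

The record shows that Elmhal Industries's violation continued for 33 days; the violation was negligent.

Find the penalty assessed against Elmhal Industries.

£968,960

Per-day component: 33 × £9,160 = £302,280
Base plus per-day: £182,200 + £302,280 = £484,480
Enhancement: 100% of £484,480 = £484,480
Enhanced fine: £484,480 + £484,480 = £968,960
Cap at £2,266,750: £968,960 is within the cap, no reduction.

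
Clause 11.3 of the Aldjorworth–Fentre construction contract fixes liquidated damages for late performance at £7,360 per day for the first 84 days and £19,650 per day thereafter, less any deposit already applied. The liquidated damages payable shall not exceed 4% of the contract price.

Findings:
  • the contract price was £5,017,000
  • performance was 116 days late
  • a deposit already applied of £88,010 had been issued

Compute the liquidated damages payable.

First 84 days: 84 × £7,360 = £618,240
Remaining days: (116 − 84) × £19,650 = £628,800
Accrued per-day damages: £618,240 + £628,800 = £1,247,040
Less deposit already applied: £1,247,040 − £88,010 = £1,159,030
Cap: 4% of £5,017,000 = £200,680
Cap at £200,680: £1,159,030 exceeds the cap → £200,680

£200,680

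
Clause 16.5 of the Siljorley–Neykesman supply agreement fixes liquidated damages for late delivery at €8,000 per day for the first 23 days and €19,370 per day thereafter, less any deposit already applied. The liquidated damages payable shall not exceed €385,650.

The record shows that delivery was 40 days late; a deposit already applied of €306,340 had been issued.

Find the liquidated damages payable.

First 23 days: 23 × €8,000 = €184,000
Remaining days: (40 − 23) × €19,370 = €329,290
Accrued per-day damages: €184,000 + €329,290 = €513,290
Less deposit already applied: €513,290 − €306,340 = €206,950
Cap at €385,650: €206,950 is within the cap, no reduction.

Liquidated damages: €206,950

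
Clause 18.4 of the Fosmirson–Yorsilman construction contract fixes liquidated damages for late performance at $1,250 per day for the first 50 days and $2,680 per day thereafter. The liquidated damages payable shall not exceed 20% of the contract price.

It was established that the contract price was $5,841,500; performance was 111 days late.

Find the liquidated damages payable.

$225,980

First 50 days: 50 × $1,250 = $62,500
Remaining days: (111 − 50) × $2,680 = $163,480
Accrued per-day damages: $62,500 + $163,480 = $225,980
Cap: 20% of $5,841,500 = $1,168,300
Cap at $1,168,300: $225,980 is within the cap, no reduction.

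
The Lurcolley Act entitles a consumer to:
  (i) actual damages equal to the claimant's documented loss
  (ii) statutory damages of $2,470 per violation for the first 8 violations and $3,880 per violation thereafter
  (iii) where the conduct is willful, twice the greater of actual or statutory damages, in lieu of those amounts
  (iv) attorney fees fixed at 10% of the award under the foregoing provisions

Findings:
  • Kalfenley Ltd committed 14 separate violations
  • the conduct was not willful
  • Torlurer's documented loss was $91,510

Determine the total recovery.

Total recovery: $148,005

First 8 violations: 8 × $2,470 = $19,760
Remaining violations: (14 − 8) × $3,880 = $23,280
Statutory damages: $19,760 + $23,280 = $43,040
Conduct not willful: the in-lieu enhancement does not apply.
Actual plus statutory damages: $91,510 + $43,040 = $134,550
Attorney fees: 10% of $134,550 = $13,455
Total recovery: $134,550 + $13,455 = $148,005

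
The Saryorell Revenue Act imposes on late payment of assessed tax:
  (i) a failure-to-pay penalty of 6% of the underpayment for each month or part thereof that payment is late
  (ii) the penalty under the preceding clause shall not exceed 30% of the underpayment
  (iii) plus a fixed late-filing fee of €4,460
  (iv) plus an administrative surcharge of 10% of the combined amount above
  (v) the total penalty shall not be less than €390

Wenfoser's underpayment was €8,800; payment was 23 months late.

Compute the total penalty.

Accrued rate: 6% × 23 = 138%, capped at 30% → 30%
Failure-to-pay penalty: 30% of €8,800 = €2,640
Penalty before surcharge: €2,640 + €4,460 = €7,100
Administrative surcharge: 10% of €7,100 = €710
Total penalty: €7,100 + €710 = €7,810
Minimum €390: €7,810 meets the minimum, no increase.

€7,810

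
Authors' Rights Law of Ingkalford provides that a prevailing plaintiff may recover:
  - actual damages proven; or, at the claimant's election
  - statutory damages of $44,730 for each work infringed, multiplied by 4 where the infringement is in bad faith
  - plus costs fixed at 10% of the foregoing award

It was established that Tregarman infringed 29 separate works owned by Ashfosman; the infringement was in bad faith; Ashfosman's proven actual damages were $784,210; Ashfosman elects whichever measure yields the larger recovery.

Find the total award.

Award: $5,707,548

Statutory damages: 29 × $44,730 = $1,297,170
Multiplied by 4: 4 × $1,297,170 = $5,188,680
Greater of actual damages ($784,210) or enhanced statutory damages ($5,188,680): $5,188,680
Costs: 10% of $5,188,680 = $518,868
Award plus costs: $5,188,680 + $518,868 = $5,707,548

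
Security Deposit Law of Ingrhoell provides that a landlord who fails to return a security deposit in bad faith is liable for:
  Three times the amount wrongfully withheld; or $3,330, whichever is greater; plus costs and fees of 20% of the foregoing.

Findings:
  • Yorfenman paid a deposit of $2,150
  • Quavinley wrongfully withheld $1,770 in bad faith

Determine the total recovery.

Trebled: 3 × $1,770 = $5,310
Minimum $3,330: $5,310 meets the minimum, no increase.
Costs and fees: 20% of $5,310 = $1,062
Total recovery: $5,310 + $1,062 = $6,372

$6,372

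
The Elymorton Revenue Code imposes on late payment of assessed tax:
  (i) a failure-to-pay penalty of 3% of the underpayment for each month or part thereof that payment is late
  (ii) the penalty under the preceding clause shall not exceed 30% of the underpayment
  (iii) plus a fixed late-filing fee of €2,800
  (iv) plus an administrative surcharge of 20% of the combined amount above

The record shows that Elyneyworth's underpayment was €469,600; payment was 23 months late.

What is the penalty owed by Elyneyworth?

€172,416

Accrued rate: 3% × 23 = 69%, capped at 30% → 30%
Failure-to-pay penalty: 30% of €469,600 = €140,880
Penalty before surcharge: €140,880 + €2,800 = €143,680
Administrative surcharge: 20% of €143,680 = €28,736
Total penalty: €143,680 + €28,736 = €172,416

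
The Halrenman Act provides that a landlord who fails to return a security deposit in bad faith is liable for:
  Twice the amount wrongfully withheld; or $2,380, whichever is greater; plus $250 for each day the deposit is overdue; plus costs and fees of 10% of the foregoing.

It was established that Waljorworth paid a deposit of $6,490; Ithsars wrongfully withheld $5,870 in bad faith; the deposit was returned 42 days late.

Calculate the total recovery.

Doubled: 2 × $5,870 = $11,740
Minimum $2,380: $11,740 meets the minimum, no increase.
Late-return penalty: 42 × $250 = $10,500
Damages plus late penalty: $11,740 + $10,500 = $22,240
Costs and fees: 10% of $22,240 = $2,224
Total recovery: $22,240 + $2,224 = $24,464

$24,464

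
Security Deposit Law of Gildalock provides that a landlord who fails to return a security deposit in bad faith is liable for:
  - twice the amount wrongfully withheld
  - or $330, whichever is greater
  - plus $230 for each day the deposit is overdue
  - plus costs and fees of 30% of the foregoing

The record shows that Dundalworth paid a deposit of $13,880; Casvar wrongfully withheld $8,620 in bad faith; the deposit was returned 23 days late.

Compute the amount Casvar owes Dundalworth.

$29,289

Doubled: 2 × $8,620 = $17,240
Minimum $330: $17,240 meets the minimum, no increase.
Late-return penalty: 23 × $230 = $5,290
Damages plus late penalty: $17,240 + $5,290 = $22,530
Costs and fees: 30% of $22,530 = $6,759
Total recovery: $22,530 + $6,759 = $29,289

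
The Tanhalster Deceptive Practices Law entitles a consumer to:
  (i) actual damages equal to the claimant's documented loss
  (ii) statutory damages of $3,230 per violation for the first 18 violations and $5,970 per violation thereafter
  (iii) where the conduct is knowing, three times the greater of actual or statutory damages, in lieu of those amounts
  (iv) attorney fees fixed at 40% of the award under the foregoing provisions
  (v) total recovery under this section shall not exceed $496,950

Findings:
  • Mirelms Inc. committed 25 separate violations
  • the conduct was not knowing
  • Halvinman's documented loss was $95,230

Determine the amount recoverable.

First 18 violations: 18 × $3,230 = $58,140
Remaining violations: (25 − 18) × $5,970 = $41,790
Statutory damages: $58,140 + $41,790 = $99,930
Conduct not knowing: the in-lieu enhancement does not apply.
Actual plus statutory damages: $95,230 + $99,930 = $195,160
Attorney fees: 40% of $195,160 = $78,064
Total before cap: $195,160 + $78,064 = $273,224
Cap at $496,950: $273,224 is within the cap, no reduction.

$273,224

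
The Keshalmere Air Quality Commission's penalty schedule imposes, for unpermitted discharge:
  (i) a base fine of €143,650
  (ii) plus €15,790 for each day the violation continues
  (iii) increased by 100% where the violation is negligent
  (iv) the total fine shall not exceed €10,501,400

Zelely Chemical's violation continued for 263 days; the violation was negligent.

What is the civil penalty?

Per-day component: 263 × €15,790 = €4,152,770
Base plus per-day: €143,650 + €4,152,770 = €4,296,420
Enhancement: 100% of €4,296,420 = €4,296,420
Enhanced fine: €4,296,420 + €4,296,420 = €8,592,840
Cap at €10,501,400: €8,592,840 is within the cap, no reduction.

€8,592,840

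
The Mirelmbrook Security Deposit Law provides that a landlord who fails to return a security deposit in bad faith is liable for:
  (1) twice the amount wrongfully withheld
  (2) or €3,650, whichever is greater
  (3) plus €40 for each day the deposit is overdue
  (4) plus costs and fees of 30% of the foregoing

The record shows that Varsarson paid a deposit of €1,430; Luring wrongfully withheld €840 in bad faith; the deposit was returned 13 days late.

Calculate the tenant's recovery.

€5,421

Doubled: 2 × €840 = €1,680
Minimum €3,650: €1,680 is below the minimum → €3,650
Late-return penalty: 13 × €40 = €520
Damages plus late penalty: €3,650 + €520 = €4,170
Costs and fees: 30% of €4,170 = €1,251
Total recovery: €4,170 + €1,251 = €5,421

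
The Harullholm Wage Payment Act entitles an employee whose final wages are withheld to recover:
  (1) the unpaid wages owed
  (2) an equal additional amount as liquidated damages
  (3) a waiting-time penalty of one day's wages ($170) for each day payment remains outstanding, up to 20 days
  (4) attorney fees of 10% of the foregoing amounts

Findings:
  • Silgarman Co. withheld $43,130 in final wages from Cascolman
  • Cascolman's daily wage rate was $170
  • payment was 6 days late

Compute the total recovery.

Liquidated damages (equal amount): $43,130
Penalty days: min(6, 20) = 6
Waiting-time penalty: 6 × $170 = $1,020
Subtotal: $43,130 + $43,130 + $1,020 = $87,280
Attorney fees: 10% of $87,280 = $8,728
Total award: $87,280 + $8,728 = $96,008

Total award: $96,008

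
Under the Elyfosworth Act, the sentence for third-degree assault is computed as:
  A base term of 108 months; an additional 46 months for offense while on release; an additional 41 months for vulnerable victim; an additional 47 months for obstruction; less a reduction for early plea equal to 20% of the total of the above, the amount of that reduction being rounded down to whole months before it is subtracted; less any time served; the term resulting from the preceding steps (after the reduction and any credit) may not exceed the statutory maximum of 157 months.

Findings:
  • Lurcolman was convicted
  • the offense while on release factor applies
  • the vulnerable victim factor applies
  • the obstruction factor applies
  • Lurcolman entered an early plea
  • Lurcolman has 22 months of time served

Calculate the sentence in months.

Offense while on release enhancement: +46 months
Vulnerable victim enhancement: +41 months
Obstruction enhancement: +47 months
Adjusted term: 108 months + 46 months + 41 months + 47 months = 242 months
Early plea reduction: 20% of 242 months = 48 months (rounded down)
After reduction: 242 − 48 = 194 months
Less time served: 194 months − 22 months = 172 months
Cap at 157 months: 172 months exceeds the cap → 157 months

Sentence: 157 months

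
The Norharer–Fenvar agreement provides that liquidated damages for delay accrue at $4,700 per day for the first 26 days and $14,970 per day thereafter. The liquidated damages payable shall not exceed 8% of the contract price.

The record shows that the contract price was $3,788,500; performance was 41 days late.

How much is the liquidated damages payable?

$303,080

First 26 days: 26 × $4,700 = $122,200
Remaining days: (41 − 26) × $14,970 = $224,550
Accrued per-day damages: $122,200 + $224,550 = $346,750
Cap: 8% of $3,788,500 = $303,080
Cap at $303,080: $346,750 exceeds the cap → $303,080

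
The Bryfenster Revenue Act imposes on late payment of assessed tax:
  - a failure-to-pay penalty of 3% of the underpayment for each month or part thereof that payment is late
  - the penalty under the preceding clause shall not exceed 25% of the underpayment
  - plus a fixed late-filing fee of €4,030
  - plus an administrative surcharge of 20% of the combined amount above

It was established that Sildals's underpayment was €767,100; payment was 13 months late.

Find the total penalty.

€234,966

Accrued rate: 3% × 13 = 39%, capped at 25% → 25%
Failure-to-pay penalty: 25% of €767,100 = €191,775
Penalty before surcharge: €191,775 + €4,030 = €195,805
Administrative surcharge: 20% of €195,805 = €39,161
Total penalty: €195,805 + €39,161 = €234,966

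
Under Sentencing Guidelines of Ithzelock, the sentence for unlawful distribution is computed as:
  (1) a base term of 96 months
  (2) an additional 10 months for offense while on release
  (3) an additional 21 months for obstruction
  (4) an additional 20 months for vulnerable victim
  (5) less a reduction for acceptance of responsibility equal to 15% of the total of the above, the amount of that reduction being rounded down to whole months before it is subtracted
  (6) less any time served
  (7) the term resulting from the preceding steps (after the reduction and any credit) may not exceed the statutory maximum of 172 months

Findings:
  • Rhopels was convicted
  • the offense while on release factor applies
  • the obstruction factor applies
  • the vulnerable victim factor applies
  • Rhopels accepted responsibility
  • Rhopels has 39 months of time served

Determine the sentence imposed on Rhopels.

Offense while on release enhancement: +10 months
Obstruction enhancement: +21 months
Vulnerable victim enhancement: +20 months
Adjusted term: 96 months + 10 months + 21 months + 20 months = 147 months
Acceptance of responsibility reduction: 15% of 147 months = 22 months (rounded down)
After reduction: 147 − 22 = 125 months
Less time served: 125 months − 39 months = 86 months
Cap at 172 months: 86 months is within the cap, no reduction.

Sentence: 86 months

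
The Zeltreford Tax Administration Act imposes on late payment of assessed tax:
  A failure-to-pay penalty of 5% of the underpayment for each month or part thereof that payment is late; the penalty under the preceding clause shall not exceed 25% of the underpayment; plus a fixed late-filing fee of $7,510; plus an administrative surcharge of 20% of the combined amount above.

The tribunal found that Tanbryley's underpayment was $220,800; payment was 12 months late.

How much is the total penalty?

Accrued rate: 5% × 12 = 60%, capped at 25% → 25%
Failure-to-pay penalty: 25% of $220,800 = $55,200
Penalty before surcharge: $55,200 + $7,510 = $62,710
Administrative surcharge: 20% of $62,710 = $12,542
Total penalty: $62,710 + $12,542 = $75,252

$75,252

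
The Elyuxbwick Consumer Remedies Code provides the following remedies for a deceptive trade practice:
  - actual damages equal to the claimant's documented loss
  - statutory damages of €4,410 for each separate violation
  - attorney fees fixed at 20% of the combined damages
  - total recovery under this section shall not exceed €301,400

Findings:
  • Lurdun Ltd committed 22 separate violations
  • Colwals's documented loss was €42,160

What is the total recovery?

€167,016

Statutory damages: 22 × €4,410 = €97,020
Combined damages: €42,160 + €97,020 = €139,180
Attorney fees: 20% of €139,180 = €27,836
Total before cap: €139,180 + €27,836 = €167,016
Cap at €301,400: €167,016 is within the cap, no reduction.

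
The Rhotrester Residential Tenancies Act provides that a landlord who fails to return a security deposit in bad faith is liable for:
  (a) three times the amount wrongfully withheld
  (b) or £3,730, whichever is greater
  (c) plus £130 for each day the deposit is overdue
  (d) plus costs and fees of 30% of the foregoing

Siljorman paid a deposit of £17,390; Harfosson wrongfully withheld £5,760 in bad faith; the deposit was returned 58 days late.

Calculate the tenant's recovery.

Trebled: 3 × £5,760 = £17,280
Minimum £3,730: £17,280 meets the minimum, no increase.
Late-return penalty: 58 × £130 = £7,540
Damages plus late penalty: £17,280 + £7,540 = £24,820
Costs and fees: 30% of £24,820 = £7,446
Total recovery: £24,820 + £7,446 = £32,266

£32,266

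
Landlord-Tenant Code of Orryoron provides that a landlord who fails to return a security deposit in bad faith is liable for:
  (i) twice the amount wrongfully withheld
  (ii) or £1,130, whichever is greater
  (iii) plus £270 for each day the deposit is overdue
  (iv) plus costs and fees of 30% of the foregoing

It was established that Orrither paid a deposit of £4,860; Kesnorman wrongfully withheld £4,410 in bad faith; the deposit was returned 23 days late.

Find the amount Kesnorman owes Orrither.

Doubled: 2 × £4,410 = £8,820
Minimum £1,130: £8,820 meets the minimum, no increase.
Late-return penalty: 23 × £270 = £6,210
Damages plus late penalty: £8,820 + £6,210 = £15,030
Costs and fees: 30% of £15,030 = £4,509
Total recovery: £15,030 + £4,509 = £19,539

£19,539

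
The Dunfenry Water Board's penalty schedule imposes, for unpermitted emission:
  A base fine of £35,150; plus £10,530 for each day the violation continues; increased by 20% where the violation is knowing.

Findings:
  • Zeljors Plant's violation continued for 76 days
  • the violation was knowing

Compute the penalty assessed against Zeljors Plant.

£1,002,516

Per-day component: 76 × £10,530 = £800,280
Base plus per-day: £35,150 + £800,280 = £835,430
Enhancement: 20% of £835,430 = £167,086
Enhanced fine: £835,430 + £167,086 = £1,002,516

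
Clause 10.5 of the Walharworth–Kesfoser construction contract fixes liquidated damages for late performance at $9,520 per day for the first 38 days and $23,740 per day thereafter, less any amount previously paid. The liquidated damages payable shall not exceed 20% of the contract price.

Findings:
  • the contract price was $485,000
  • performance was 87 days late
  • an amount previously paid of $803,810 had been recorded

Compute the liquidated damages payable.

First 38 days: 38 × $9,520 = $361,760
Remaining days: (87 − 38) × $23,740 = $1,163,260
Accrued per-day damages: $361,760 + $1,163,260 = $1,525,020
Less amount previously paid: $1,525,020 − $803,810 = $721,210
Cap: 20% of $485,000 = $97,000
Cap at $97,000: $721,210 exceeds the cap → $97,000

$97,000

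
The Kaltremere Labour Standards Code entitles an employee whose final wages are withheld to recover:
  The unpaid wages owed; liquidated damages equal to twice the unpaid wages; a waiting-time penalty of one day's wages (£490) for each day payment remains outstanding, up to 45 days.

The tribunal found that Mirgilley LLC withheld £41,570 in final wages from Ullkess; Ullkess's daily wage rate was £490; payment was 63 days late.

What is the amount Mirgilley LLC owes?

£146,760

Doubled: 2 × £41,570 = £83,140
Penalty days: min(63, 45) = 45
Waiting-time penalty: 45 × £490 = £22,050
Total award: £41,570 + £83,140 + £22,050 = £146,760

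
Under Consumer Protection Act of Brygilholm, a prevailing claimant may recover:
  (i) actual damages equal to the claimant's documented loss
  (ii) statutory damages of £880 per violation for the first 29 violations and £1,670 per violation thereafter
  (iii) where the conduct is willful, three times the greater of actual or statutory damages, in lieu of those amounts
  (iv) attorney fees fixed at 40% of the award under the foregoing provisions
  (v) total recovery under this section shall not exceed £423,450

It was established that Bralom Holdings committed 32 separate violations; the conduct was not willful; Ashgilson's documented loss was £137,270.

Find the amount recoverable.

First 29 violations: 29 × £880 = £25,520
Remaining violations: (32 − 29) × £1,670 = £5,010
Statutory damages: £25,520 + £5,010 = £30,530
Conduct not willful: the in-lieu enhancement does not apply.
Actual plus statutory damages: £137,270 + £30,530 = £167,800
Attorney fees: 40% of £167,800 = £67,120
Total before cap: £167,800 + £67,120 = £234,920
Cap at £423,450: £234,920 is within the cap, no reduction.

£234,920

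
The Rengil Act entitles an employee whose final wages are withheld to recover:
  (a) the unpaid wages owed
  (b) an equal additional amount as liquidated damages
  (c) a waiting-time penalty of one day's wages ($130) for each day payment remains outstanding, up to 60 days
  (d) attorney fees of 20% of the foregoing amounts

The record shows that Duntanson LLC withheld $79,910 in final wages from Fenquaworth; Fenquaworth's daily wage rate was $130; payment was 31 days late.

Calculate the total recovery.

$196,620

Liquidated damages (equal amount): $79,910
Penalty days: min(31, 60) = 31
Waiting-time penalty: 31 × $130 = $4,030
Subtotal: $79,910 + $79,910 + $4,030 = $163,850
Attorney fees: 20% of $163,850 = $32,770
Total award: $163,850 + $32,770 = $196,620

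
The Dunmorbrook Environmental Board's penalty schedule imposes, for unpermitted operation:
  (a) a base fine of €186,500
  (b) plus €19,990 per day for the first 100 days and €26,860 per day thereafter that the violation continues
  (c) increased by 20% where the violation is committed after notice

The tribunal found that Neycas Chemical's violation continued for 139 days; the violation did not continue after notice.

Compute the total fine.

First 100 days: 100 × €19,990 = €1,999,000
Remaining days: (139 − 100) × €26,860 = €1,047,540
Per-day component: €1,999,000 + €1,047,540 = €3,046,540
Base plus per-day: €186,500 + €3,046,540 = €3,233,040
The violation did not continue after notice: no 20% increase.

€3,233,040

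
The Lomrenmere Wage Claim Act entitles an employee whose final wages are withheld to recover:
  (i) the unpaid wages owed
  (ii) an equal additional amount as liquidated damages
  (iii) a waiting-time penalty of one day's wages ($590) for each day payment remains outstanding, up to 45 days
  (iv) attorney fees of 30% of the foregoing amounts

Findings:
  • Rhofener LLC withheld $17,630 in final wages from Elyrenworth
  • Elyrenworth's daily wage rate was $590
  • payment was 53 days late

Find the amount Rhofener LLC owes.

$80,353

Liquidated damages (equal amount): $17,630
Penalty days: min(53, 45) = 45
Waiting-time penalty: 45 × $590 = $26,550
Subtotal: $17,630 + $17,630 + $26,550 = $61,810
Attorney fees: 30% of $61,810 = $18,543
Total award: $61,810 + $18,543 = $80,353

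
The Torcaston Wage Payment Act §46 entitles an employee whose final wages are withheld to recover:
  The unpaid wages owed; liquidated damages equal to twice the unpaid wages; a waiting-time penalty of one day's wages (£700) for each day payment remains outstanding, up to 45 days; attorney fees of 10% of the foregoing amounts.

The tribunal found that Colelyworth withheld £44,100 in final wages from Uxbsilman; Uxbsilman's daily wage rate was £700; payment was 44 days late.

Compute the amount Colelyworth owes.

Doubled: 2 × £44,100 = £88,200
Penalty days: min(44, 45) = 44
Waiting-time penalty: 44 × £700 = £30,800
Subtotal: £44,100 + £88,200 + £30,800 = £163,100
Attorney fees: 10% of £163,100 = £16,310
Total award: £163,100 + £16,310 = £179,410

£179,410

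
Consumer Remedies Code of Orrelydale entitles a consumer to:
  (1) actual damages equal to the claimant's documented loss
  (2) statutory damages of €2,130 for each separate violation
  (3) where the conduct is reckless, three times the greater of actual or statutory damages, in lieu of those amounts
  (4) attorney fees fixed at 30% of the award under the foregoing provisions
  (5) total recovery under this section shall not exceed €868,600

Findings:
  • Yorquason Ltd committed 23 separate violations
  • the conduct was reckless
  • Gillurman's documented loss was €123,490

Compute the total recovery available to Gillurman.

Statutory damages: 23 × €2,130 = €48,990
Greater of actual damages (€123,490) or statutory damages (€48,990): €123,490
Trebled: 3 × €123,490 = €370,470
Attorney fees: 30% of €370,470 = €111,141
Total before cap: €370,470 + €111,141 = €481,611
Cap at €868,600: €481,611 is within the cap, no reduction.

Total recovery: €481,611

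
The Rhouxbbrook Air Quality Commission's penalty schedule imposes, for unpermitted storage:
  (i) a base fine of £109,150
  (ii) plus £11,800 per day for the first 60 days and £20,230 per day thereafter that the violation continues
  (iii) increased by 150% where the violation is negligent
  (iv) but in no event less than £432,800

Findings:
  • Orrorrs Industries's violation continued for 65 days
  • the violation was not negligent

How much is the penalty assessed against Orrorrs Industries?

£918,300

First 60 days: 60 × £11,800 = £708,000
Remaining days: (65 − 60) × £20,230 = £101,150
Per-day component: £708,000 + £101,150 = £809,150
Base plus per-day: £109,150 + £809,150 = £918,300
The violation was not negligent: no 150% increase.
Minimum £432,800: £918,300 meets the minimum, no increase.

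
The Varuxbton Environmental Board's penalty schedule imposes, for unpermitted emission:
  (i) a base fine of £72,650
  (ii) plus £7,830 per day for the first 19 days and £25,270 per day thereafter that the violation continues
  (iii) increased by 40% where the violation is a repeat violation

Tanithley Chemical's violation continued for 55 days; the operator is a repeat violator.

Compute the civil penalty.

£1,583,596

First 19 days: 19 × £7,830 = £148,770
Remaining days: (55 − 19) × £25,270 = £909,720
Per-day component: £148,770 + £909,720 = £1,058,490
Base plus per-day: £72,650 + £1,058,490 = £1,131,140
Enhancement: 40% of £1,131,140 = £452,456
Enhanced fine: £1,131,140 + £452,456 = £1,583,596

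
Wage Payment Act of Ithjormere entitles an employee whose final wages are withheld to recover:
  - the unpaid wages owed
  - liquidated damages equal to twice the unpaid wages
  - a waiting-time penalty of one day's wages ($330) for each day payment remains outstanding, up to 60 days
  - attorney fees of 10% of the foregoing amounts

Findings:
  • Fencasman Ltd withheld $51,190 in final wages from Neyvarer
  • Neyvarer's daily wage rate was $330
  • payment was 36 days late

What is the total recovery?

Total award: $181,995

Doubled: 2 × $51,190 = $102,380
Penalty days: min(36, 60) = 36
Waiting-time penalty: 36 × $330 = $11,880
Subtotal: $51,190 + $102,380 + $11,880 = $165,450
Attorney fees: 10% of $165,450 = $16,545
Total award: $165,450 + $16,545 = $181,995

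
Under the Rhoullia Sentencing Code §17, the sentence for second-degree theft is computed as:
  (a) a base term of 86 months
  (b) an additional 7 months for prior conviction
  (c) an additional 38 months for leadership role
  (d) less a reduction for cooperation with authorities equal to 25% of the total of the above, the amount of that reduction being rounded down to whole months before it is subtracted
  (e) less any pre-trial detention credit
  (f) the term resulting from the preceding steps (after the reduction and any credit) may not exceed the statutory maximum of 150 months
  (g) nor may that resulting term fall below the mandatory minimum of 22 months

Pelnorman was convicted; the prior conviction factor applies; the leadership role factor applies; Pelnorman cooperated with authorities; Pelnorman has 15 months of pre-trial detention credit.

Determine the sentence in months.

Prior conviction enhancement: +7 months
Leadership role enhancement: +38 months
Adjusted term: 86 months + 7 months + 38 months = 131 months
Cooperation with authorities reduction: 25% of 131 months = 32 months (rounded down)
After reduction: 131 − 32 = 99 months
Less pre-trial detention credit: 99 months − 15 months = 84 months
Cap at 150 months: 84 months is within the cap, no reduction.
Minimum 22 months: 84 months meets the minimum, no increase.

84 months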